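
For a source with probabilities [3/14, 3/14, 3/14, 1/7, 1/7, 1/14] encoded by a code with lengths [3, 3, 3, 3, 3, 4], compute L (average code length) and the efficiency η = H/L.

Average length L = Σ p_i × l_i = 3.0714 bits
Entropy H = 2.5027 bits
Efficiency η = H/L × 100% = 81.48%


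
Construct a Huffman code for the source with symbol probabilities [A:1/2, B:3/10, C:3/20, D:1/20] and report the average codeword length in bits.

Huffman tree construction:
Combine smallest probabilities repeatedly
Resulting codes:
  A: 0 (length 1)
  B: 11 (length 2)
  C: 101 (length 3)
  D: 100 (length 3)
Average length = Σ p(s) × length(s) = 1.7000 bits


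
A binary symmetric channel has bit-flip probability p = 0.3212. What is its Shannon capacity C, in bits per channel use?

For BSC with error probability p:
C = 1 - H(p) where H(p) is binary entropy
H(0.3212) = -0.3212 × log₂(0.3212) - 0.6788 × log₂(0.6788)
H(p) = 0.9057
C = 1 - 0.9057 = 0.0943 bits/use


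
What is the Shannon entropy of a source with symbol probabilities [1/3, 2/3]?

H(X) = -Σ p(x) log₂ p(x)
  -1/3 × log₂(1/3) = 0.5283
  -2/3 × log₂(2/3) = 0.3900
H(X) = 0.9183 bits


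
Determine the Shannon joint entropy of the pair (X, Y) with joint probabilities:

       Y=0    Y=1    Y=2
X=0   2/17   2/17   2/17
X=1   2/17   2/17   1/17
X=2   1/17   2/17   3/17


H(X,Y) = -Σ p(x,y) log₂ p(x,y)
  p(0,0)=2/17: -0.1176 × log₂(0.1176) = 0.3632
  p(0,1)=2/17: -0.1176 × log₂(0.1176) = 0.3632
  p(0,2)=2/17: -0.1176 × log₂(0.1176) = 0.3632
  p(1,0)=2/17: -0.1176 × log₂(0.1176) = 0.3632
  p(1,1)=2/17: -0.1176 × log₂(0.1176) = 0.3632
  p(1,2)=1/17: -0.0588 × log₂(0.0588) = 0.2404
  p(2,0)=1/17: -0.0588 × log₂(0.0588) = 0.2404
  p(2,1)=2/17: -0.1176 × log₂(0.1176) = 0.3632
  p(2,2)=3/17: -0.1765 × log₂(0.1765) = 0.4416
H(X,Y) = 3.1019 bits


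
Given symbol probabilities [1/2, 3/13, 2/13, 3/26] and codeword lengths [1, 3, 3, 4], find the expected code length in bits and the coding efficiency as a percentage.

Average length L = Σ p_i × l_i = 2.1154 bits
Entropy H = 1.7631 bits
Efficiency η = H/L × 100% = 83.35%


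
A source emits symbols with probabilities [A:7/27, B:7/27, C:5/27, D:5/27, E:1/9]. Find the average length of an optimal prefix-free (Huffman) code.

Huffman tree construction:
Combine smallest probabilities repeatedly
Resulting codes:
  A: 01 (length 2)
  B: 10 (length 2)
  C: 111 (length 3)
  D: 00 (length 2)
  E: 110 (length 3)
Average length = Σ p(s) × length(s) = 2.2963 bits


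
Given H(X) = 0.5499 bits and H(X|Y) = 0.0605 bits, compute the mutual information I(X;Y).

I(X;Y) = H(X) - H(X|Y)
I(X;Y) = 0.5499 - 0.0605 = 0.4894 bits


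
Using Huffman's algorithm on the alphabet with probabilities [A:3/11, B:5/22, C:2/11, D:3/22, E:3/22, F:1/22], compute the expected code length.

Huffman tree construction:
Combine smallest probabilities repeatedly
Resulting codes:
  A: 10 (length 2)
  B: 01 (length 2)
  C: 111 (length 3)
  D: 001 (length 3)
  E: 110 (length 3)
  F: 000 (length 3)
Average length = Σ p(s) × length(s) = 2.5000 bits


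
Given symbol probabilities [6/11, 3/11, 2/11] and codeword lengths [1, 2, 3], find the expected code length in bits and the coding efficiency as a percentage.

Average length L = Σ p_i × l_i = 1.6364 bits
Entropy H = 1.4354 bits
Efficiency η = H/L × 100% = 87.72%


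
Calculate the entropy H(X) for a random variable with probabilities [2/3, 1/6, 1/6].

H(X) = -Σ p(x) log₂ p(x)
  -2/3 × log₂(2/3) = 0.3900
  -1/6 × log₂(1/6) = 0.4308
  -1/6 × log₂(1/6) = 0.4308
H(X) = 1.2516 bits


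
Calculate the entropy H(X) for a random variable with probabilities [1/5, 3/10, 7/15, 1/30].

H(X) = -Σ p(x) log₂ p(x)
  -1/5 × log₂(1/5) = 0.4644
  -3/10 × log₂(3/10) = 0.5211
  -7/15 × log₂(7/15) = 0.5131
  -1/30 × log₂(1/30) = 0.1636
H(X) = 1.6622 bits


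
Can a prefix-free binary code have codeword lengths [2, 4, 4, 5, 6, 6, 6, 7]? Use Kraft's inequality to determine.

Kraft inequality: Σ 2^(-l_i) ≤ 1 for prefix-free code
Calculating: 2^(-2) + 2^(-4) + 2^(-4) + 2^(-5) + 2^(-6) + 2^(-6) + 2^(-6) + 2^(-7)
= 0.25 + 0.0625 + 0.0625 + 0.03125 + 0.015625 + 0.015625 + 0.015625 + 0.0078125
= 0.4609
Since 0.4609 ≤ 1, prefix-free code exists


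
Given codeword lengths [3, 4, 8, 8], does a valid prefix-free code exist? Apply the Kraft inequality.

Kraft inequality: Σ 2^(-l_i) ≤ 1 for prefix-free code
Calculating: 2^(-3) + 2^(-4) + 2^(-8) + 2^(-8)
= 0.125 + 0.0625 + 0.00390625 + 0.00390625
= 0.1953
Since 0.1953 ≤ 1, prefix-free code exists


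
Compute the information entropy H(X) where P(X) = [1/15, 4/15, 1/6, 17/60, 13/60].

H(X) = -Σ p(x) log₂ p(x)
  -1/15 × log₂(1/15) = 0.2605
  -4/15 × log₂(4/15) = 0.5085
  -1/6 × log₂(1/6) = 0.4308
  -17/60 × log₂(17/60) = 0.5155
  -13/60 × log₂(13/60) = 0.4781
H(X) = 2.1934 bits


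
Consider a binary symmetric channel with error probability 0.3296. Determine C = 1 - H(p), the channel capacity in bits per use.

For BSC with error probability p:
C = 1 - H(p) where H(p) is binary entropy
H(0.3296) = -0.3296 × log₂(0.3296) - 0.6704 × log₂(0.6704)
H(p) = 0.9145
C = 1 - 0.9145 = 0.0855 bits/use


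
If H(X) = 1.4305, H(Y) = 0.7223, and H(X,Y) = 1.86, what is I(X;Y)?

I(X;Y) = H(X) + H(Y) - H(X,Y)
I(X;Y) = 1.4305 + 0.7223 - 1.86 = 0.2928 bits


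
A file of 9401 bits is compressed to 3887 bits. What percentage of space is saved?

Space savings = (1 - Compressed/Original) × 100%
= (1 - 3887/9401) × 100%
= 58.65%


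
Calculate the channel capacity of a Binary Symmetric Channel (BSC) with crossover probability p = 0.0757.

For BSC with error probability p:
C = 1 - H(p) where H(p) is binary entropy
H(0.0757) = -0.0757 × log₂(0.0757) - 0.9243 × log₂(0.9243)
H(p) = 0.3868
C = 1 - 0.3868 = 0.6132 bits/use


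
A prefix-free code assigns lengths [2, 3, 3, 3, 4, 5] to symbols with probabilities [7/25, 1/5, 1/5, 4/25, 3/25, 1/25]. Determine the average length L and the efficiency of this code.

Average length L = Σ p_i × l_i = 2.9200 bits
Entropy H = 2.4188 bits
Efficiency η = H/L × 100% = 82.84%


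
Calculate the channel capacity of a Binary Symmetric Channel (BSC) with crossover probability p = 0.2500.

For BSC with error probability p:
C = 1 - H(p) where H(p) is binary entropy
H(0.2500) = -0.2500 × log₂(0.2500) - 0.7500 × log₂(0.7500)
H(p) = 0.8113
C = 1 - 0.8113 = 0.1887 bits/use


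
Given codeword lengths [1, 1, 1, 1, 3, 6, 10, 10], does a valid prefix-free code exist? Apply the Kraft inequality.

Kraft inequality: Σ 2^(-l_i) ≤ 1 for prefix-free code
Calculating: 2^(-1) + 2^(-1) + 2^(-1) + 2^(-1) + 2^(-3) + 2^(-6) + 2^(-10) + 2^(-10)
= 0.5 + 0.5 + 0.5 + 0.5 + 0.125 + 0.015625 + 0.0009765625 + 0.0009765625
= 2.1426
Since 2.1426 > 1, prefix-free code does not exist


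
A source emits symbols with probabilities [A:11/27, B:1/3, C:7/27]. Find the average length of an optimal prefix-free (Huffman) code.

Huffman tree construction:
Combine smallest probabilities repeatedly
Resulting codes:
  A: 0 (length 1)
  B: 11 (length 2)
  C: 10 (length 2)
Average length = Σ p(s) × length(s) = 1.5926 bits


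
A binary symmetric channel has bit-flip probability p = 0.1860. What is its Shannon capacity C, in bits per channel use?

For BSC with error probability p:
C = 1 - H(p) where H(p) is binary entropy
H(0.1860) = -0.1860 × log₂(0.1860) - 0.8140 × log₂(0.8140)
H(p) = 0.6930
C = 1 - 0.6930 = 0.3070 bits/use


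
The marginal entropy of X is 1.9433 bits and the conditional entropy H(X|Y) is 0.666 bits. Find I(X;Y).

I(X;Y) = H(X) - H(X|Y)
I(X;Y) = 1.9433 - 0.666 = 1.2773 bits


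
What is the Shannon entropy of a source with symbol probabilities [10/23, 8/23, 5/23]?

H(X) = -Σ p(x) log₂ p(x)
  -10/23 × log₂(10/23) = 0.5224
  -8/23 × log₂(8/23) = 0.5299
  -5/23 × log₂(5/23) = 0.4786
H(X) = 1.5310 bits


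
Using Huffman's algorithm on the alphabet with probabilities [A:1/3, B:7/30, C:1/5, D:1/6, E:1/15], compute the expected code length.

Huffman tree construction:
Combine smallest probabilities repeatedly
Resulting codes:
  A: 11 (length 2)
  B: 01 (length 2)
  C: 00 (length 2)
  D: 101 (length 3)
  E: 100 (length 3)
Average length = Σ p(s) × length(s) = 2.2333 bits


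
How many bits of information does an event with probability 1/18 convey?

Information content I(x) = -log₂(p(x))
I = -log₂(1/18) = -log₂(0.0556)
I = 4.1699 bits


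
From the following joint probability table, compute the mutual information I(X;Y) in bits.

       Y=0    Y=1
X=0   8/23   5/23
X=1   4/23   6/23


H(X) = 0.9877, H(Y) = 0.9986, H(X,Y) = 1.9532
I(X;Y) = H(X) + H(Y) - H(X,Y) = 0.0332 bits


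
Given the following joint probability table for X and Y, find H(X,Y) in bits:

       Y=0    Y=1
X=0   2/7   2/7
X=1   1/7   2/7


H(X,Y) = -Σ p(x,y) log₂ p(x,y)
  p(0,0)=2/7: -0.2857 × log₂(0.2857) = 0.5164
  p(0,1)=2/7: -0.2857 × log₂(0.2857) = 0.5164
  p(1,0)=1/7: -0.1429 × log₂(0.1429) = 0.4011
  p(1,1)=2/7: -0.2857 × log₂(0.2857) = 0.5164
H(X,Y) = 1.9502 bits


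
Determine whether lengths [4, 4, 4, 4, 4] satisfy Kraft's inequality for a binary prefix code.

Kraft inequality: Σ 2^(-l_i) ≤ 1 for prefix-free code
Calculating: 2^(-4) + 2^(-4) + 2^(-4) + 2^(-4) + 2^(-4)
= 0.0625 + 0.0625 + 0.0625 + 0.0625 + 0.0625
= 0.3125
Since 0.3125 ≤ 1, prefix-free code exists


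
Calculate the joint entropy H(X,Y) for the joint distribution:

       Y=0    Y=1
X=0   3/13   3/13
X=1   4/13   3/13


H(X,Y) = -Σ p(x,y) log₂ p(x,y)
  p(0,0)=3/13: -0.2308 × log₂(0.2308) = 0.4882
  p(0,1)=3/13: -0.2308 × log₂(0.2308) = 0.4882
  p(1,0)=4/13: -0.3077 × log₂(0.3077) = 0.5232
  p(1,1)=3/13: -0.2308 × log₂(0.2308) = 0.4882
H(X,Y) = 1.9878 bits


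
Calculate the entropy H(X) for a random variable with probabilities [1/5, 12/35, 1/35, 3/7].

H(X) = -Σ p(x) log₂ p(x)
  -1/5 × log₂(1/5) = 0.4644
  -12/35 × log₂(12/35) = 0.5295
  -1/35 × log₂(1/35) = 0.1466
  -3/7 × log₂(3/7) = 0.5239
H(X) = 1.6643 bits


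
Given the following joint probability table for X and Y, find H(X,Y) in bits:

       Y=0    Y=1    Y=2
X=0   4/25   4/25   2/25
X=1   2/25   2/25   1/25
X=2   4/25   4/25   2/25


H(X,Y) = -Σ p(x,y) log₂ p(x,y)
  p(0,0)=4/25: -0.1600 × log₂(0.1600) = 0.4230
  p(0,1)=4/25: -0.1600 × log₂(0.1600) = 0.4230
  p(0,2)=2/25: -0.0800 × log₂(0.0800) = 0.2915
  p(1,0)=2/25: -0.0800 × log₂(0.0800) = 0.2915
  p(1,1)=2/25: -0.0800 × log₂(0.0800) = 0.2915
  p(1,2)=1/25: -0.0400 × log₂(0.0400) = 0.1858
  p(2,0)=4/25: -0.1600 × log₂(0.1600) = 0.4230
  p(2,1)=4/25: -0.1600 × log₂(0.1600) = 0.4230
  p(2,2)=2/25: -0.0800 × log₂(0.0800) = 0.2915
H(X,Y) = 3.0439 bits


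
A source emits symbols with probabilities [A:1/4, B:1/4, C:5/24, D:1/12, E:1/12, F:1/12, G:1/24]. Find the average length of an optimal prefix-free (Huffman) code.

Huffman tree construction:
Combine smallest probabilities repeatedly
Resulting codes:
  A: 01 (length 2)
  B: 10 (length 2)
  C: 00 (length 2)
  D: 1101 (length 4)
  E: 1110 (length 4)
  F: 1111 (length 4)
  G: 1100 (length 4)
Average length = Σ p(s) × length(s) = 2.5833 bits


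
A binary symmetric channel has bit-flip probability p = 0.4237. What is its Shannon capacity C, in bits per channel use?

For BSC with error probability p:
C = 1 - H(p) where H(p) is binary entropy
H(0.4237) = -0.4237 × log₂(0.4237) - 0.5763 × log₂(0.5763)
H(p) = 0.9831
C = 1 - 0.9831 = 0.0169 bits/use


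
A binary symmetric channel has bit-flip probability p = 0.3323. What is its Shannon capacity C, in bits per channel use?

For BSC with error probability p:
C = 1 - H(p) where H(p) is binary entropy
H(0.3323) = -0.3323 × log₂(0.3323) - 0.6677 × log₂(0.6677)
H(p) = 0.9173
C = 1 - 0.9173 = 0.0827 bits/use


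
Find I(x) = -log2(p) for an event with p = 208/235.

Information content I(x) = -log₂(p(x))
I = -log₂(208/235) = -log₂(0.8851)
I = 0.1761 bits


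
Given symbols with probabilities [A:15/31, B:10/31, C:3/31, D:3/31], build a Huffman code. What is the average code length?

Huffman tree construction:
Combine smallest probabilities repeatedly
Resulting codes:
  A: 0 (length 1)
  B: 11 (length 2)
  C: 100 (length 3)
  D: 101 (length 3)
Average length = Σ p(s) × length(s) = 1.7097 bits


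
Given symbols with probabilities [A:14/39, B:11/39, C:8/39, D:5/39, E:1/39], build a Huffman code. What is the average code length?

Huffman tree construction:
Combine smallest probabilities repeatedly
Resulting codes:
  A: 11 (length 2)
  B: 10 (length 2)
  C: 01 (length 2)
  D: 001 (length 3)
  E: 000 (length 3)
Average length = Σ p(s) × length(s) = 2.1538 bits


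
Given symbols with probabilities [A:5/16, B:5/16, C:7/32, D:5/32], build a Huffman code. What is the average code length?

Huffman tree construction:
Combine smallest probabilities repeatedly
Resulting codes:
  A: 10 (length 2)
  B: 11 (length 2)
  C: 01 (length 2)
  D: 00 (length 2)
Average length = Σ p(s) × length(s) = 2.0000 bits


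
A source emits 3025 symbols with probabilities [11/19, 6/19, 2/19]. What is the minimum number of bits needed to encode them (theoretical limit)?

Entropy H = 1.3235 bits/symbol
Minimum bits = H × n = 1.3235 × 3025
= 4003.68 bits


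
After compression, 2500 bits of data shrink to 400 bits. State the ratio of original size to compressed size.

Compression ratio = Original / Compressed
= 2500 / 400 = 6.25:1


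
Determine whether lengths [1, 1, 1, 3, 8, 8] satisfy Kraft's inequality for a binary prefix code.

Kraft inequality: Σ 2^(-l_i) ≤ 1 for prefix-free code
Calculating: 2^(-1) + 2^(-1) + 2^(-1) + 2^(-3) + 2^(-8) + 2^(-8)
= 0.5 + 0.5 + 0.5 + 0.125 + 0.00390625 + 0.00390625
= 1.6328
Since 1.6328 > 1, prefix-free code does not exist


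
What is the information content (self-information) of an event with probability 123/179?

Information content I(x) = -log₂(p(x))
I = -log₂(123/179) = -log₂(0.6872)
I = 0.5413 bits


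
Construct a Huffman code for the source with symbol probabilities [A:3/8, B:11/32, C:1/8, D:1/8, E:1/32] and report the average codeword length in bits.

Huffman tree construction:
Combine smallest probabilities repeatedly
Resulting codes:
  A: 0 (length 1)
  B: 11 (length 2)
  C: 1011 (length 4)
  D: 100 (length 3)
  E: 1010 (length 4)
Average length = Σ p(s) × length(s) = 2.0625 bits


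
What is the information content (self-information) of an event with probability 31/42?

Information content I(x) = -log₂(p(x))
I = -log₂(31/42) = -log₂(0.7381)
I = 0.4381 bits


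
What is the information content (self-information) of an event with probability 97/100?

Information content I(x) = -log₂(p(x))
I = -log₂(97/100) = -log₂(0.9700)
I = 0.0439 bits


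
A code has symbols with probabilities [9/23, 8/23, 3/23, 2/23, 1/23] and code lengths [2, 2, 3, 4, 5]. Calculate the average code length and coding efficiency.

Average length L = Σ p_i × l_i = 2.4348 bits
Entropy H = 1.9460 bits
Efficiency η = H/L × 100% = 79.92%


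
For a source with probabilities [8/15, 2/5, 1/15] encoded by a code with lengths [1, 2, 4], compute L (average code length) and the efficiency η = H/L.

Average length L = Σ p_i × l_i = 1.6000 bits
Entropy H = 1.2729 bits
Efficiency η = H/L × 100% = 79.56%


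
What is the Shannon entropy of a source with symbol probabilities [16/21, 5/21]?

H(X) = -Σ p(x) log₂ p(x)
  -16/21 × log₂(16/21) = 0.2989
  -5/21 × log₂(5/21) = 0.4929
H(X) = 0.7919 bits


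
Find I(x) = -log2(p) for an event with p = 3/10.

Information content I(x) = -log₂(p(x))
I = -log₂(3/10) = -log₂(0.3000)
I = 1.7370 bits


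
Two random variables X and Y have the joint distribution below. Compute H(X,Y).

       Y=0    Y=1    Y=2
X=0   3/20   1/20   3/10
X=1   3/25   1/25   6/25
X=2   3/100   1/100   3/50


H(X,Y) = -Σ p(x,y) log₂ p(x,y)
  p(0,0)=3/20: -0.1500 × log₂(0.1500) = 0.4105
  p(0,1)=1/20: -0.0500 × log₂(0.0500) = 0.2161
  p(0,2)=3/10: -0.3000 × log₂(0.3000) = 0.5211
  p(1,0)=3/25: -0.1200 × log₂(0.1200) = 0.3671
  p(1,1)=1/25: -0.0400 × log₂(0.0400) = 0.1858
  p(1,2)=6/25: -0.2400 × log₂(0.2400) = 0.4941
  p(2,0)=3/100: -0.0300 × log₂(0.0300) = 0.1518
  p(2,1)=1/100: -0.0100 × log₂(0.0100) = 0.0664
  p(2,2)=3/50: -0.0600 × log₂(0.0600) = 0.2435
H(X,Y) = 2.6564 bits


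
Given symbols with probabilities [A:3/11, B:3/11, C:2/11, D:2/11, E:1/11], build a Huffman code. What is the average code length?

Huffman tree construction:
Combine smallest probabilities repeatedly
Resulting codes:
  A: 01 (length 2)
  B: 10 (length 2)
  C: 111 (length 3)
  D: 00 (length 2)
  E: 110 (length 3)
Average length = Σ p(s) × length(s) = 2.2727 bits


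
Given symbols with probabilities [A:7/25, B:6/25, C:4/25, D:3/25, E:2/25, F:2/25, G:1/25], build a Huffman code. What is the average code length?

Huffman tree construction:
Combine smallest probabilities repeatedly
Resulting codes:
  A: 10 (length 2)
  B: 01 (length 2)
  C: 111 (length 3)
  D: 001 (length 3)
  E: 1101 (length 4)
  F: 000 (length 3)
  G: 1100 (length 4)
Average length = Σ p(s) × length(s) = 2.6000 bits


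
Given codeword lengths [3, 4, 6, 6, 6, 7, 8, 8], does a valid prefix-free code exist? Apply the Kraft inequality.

Kraft inequality: Σ 2^(-l_i) ≤ 1 for prefix-free code
Calculating: 2^(-3) + 2^(-4) + 2^(-6) + 2^(-6) + 2^(-6) + 2^(-7) + 2^(-8) + 2^(-8)
= 0.125 + 0.0625 + 0.015625 + 0.015625 + 0.015625 + 0.0078125 + 0.00390625 + 0.00390625
= 0.2500
Since 0.2500 ≤ 1, prefix-free code exists


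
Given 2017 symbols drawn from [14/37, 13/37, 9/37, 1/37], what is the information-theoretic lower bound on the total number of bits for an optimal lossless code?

Entropy H = 1.6976 bits/symbol
Minimum bits = H × n = 1.6976 × 2017
= 3424.09 bits


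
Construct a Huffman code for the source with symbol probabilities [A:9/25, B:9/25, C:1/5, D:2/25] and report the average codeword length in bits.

Huffman tree construction:
Combine smallest probabilities repeatedly
Resulting codes:
  A: 11 (length 2)
  B: 0 (length 1)
  C: 101 (length 3)
  D: 100 (length 3)
Average length = Σ p(s) × length(s) = 1.9200 bits


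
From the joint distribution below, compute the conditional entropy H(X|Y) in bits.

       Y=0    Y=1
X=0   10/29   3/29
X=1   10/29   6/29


H(X|Y) = Σ_y p(y) H(X|Y=y)
  p(Y=0) = 20/29, H(X|Y=0) = 1.0000
  p(Y=1) = 9/29, H(X|Y=1) = 0.9183
H(X|Y) = 0.6897×1.0000 + 0.3103×0.9183 = 0.9746 bits


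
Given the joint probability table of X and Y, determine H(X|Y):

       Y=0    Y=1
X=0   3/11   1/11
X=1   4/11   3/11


H(X|Y) = Σ_y p(y) H(X|Y=y)
  p(Y=0) = 7/11, H(X|Y=0) = 0.9852
  p(Y=1) = 4/11, H(X|Y=1) = 0.8113
H(X|Y) = 0.6364×0.9852 + 0.3636×0.8113 = 0.9220 bits


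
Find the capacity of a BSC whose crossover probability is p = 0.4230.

For BSC with error probability p:
C = 1 - H(p) where H(p) is binary entropy
H(0.4230) = -0.4230 × log₂(0.4230) - 0.5770 × log₂(0.5770)
H(p) = 0.9828
C = 1 - 0.9828 = 0.0172 bits/use


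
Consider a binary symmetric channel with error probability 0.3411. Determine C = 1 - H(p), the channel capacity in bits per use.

For BSC with error probability p:
C = 1 - H(p) where H(p) is binary entropy
H(0.3411) = -0.3411 × log₂(0.3411) - 0.6589 × log₂(0.6589)
H(p) = 0.9259
C = 1 - 0.9259 = 0.0741 bits/use


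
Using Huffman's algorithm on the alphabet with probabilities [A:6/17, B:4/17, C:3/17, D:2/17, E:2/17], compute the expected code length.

Huffman tree construction:
Combine smallest probabilities repeatedly
Resulting codes:
  A: 11 (length 2)
  B: 01 (length 2)
  C: 00 (length 2)
  D: 100 (length 3)
  E: 101 (length 3)
Average length = Σ p(s) × length(s) = 2.2353 bits


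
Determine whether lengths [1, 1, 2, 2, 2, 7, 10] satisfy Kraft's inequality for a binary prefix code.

Kraft inequality: Σ 2^(-l_i) ≤ 1 for prefix-free code
Calculating: 2^(-1) + 2^(-1) + 2^(-2) + 2^(-2) + 2^(-2) + 2^(-7) + 2^(-10)
= 0.5 + 0.5 + 0.25 + 0.25 + 0.25 + 0.0078125 + 0.0009765625
= 1.7588
Since 1.7588 > 1, prefix-free code does not exist


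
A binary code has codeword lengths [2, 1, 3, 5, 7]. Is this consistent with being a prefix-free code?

Kraft inequality: Σ 2^(-l_i) ≤ 1 for prefix-free code
Calculating: 2^(-2) + 2^(-1) + 2^(-3) + 2^(-5) + 2^(-7)
= 0.25 + 0.5 + 0.125 + 0.03125 + 0.0078125
= 0.9141
Since 0.9141 ≤ 1, prefix-free code exists


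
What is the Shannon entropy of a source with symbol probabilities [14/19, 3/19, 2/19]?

H(X) = -Σ p(x) log₂ p(x)
  -14/19 × log₂(14/19) = 0.3246
  -3/19 × log₂(3/19) = 0.4205
  -2/19 × log₂(2/19) = 0.3419
H(X) = 1.0870 bits


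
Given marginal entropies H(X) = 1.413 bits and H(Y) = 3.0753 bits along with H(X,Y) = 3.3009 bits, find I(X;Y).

I(X;Y) = H(X) + H(Y) - H(X,Y)
I(X;Y) = 1.413 + 3.0753 - 3.3009 = 1.1874 bits


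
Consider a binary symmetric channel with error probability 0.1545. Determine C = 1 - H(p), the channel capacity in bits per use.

For BSC with error probability p:
C = 1 - H(p) where H(p) is binary entropy
H(0.1545) = -0.1545 × log₂(0.1545) - 0.8455 × log₂(0.8455)
H(p) = 0.6210
C = 1 - 0.6210 = 0.3790 bits/use


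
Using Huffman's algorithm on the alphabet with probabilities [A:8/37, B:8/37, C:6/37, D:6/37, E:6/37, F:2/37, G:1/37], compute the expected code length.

Huffman tree construction:
Combine smallest probabilities repeatedly
Resulting codes:
  A: 00 (length 2)
  B: 01 (length 2)
  C: 101 (length 3)
  D: 110 (length 3)
  E: 111 (length 3)
  F: 1001 (length 4)
  G: 1000 (length 4)
Average length = Σ p(s) × length(s) = 2.6486 bits


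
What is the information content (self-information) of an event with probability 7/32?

Information content I(x) = -log₂(p(x))
I = -log₂(7/32) = -log₂(0.2188)
I = 2.1926 bits


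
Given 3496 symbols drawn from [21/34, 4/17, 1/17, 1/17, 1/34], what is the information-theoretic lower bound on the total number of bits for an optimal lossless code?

Entropy H = 1.5510 bits/symbol
Minimum bits = H × n = 1.5510 × 3496
= 5422.41 bits


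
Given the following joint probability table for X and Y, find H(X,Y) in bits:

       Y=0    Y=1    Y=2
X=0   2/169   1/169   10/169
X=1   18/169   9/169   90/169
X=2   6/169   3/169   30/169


H(X,Y) = -Σ p(x,y) log₂ p(x,y)
  p(0,0)=2/169: -0.0118 × log₂(0.0118) = 0.0758
  p(0,1)=1/169: -0.0059 × log₂(0.0059) = 0.0438
  p(0,2)=10/169: -0.0592 × log₂(0.0592) = 0.2414
  p(1,0)=18/169: -0.1065 × log₂(0.1065) = 0.3441
  p(1,1)=9/169: -0.0533 × log₂(0.0533) = 0.2253
  p(1,2)=90/169: -0.5325 × log₂(0.5325) = 0.4841
  p(2,0)=6/169: -0.0355 × log₂(0.0355) = 0.1710
  p(2,1)=3/169: -0.0178 × log₂(0.0178) = 0.1032
  p(2,2)=30/169: -0.1775 × log₂(0.1775) = 0.4427
H(X,Y) = 2.1314 bits


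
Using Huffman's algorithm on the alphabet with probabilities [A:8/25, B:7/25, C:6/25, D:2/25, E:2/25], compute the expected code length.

Huffman tree construction:
Combine smallest probabilities repeatedly
Resulting codes:
  A: 11 (length 2)
  B: 10 (length 2)
  C: 01 (length 2)
  D: 000 (length 3)
  E: 001 (length 3)
Average length = Σ p(s) × length(s) = 2.1600 bits


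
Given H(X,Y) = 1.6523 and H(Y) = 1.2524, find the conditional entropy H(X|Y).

Chain rule: H(X,Y) = H(X|Y) + H(Y)
H(X|Y) = H(X,Y) - H(Y) = 1.6523 - 1.2524 = 0.3999 bits


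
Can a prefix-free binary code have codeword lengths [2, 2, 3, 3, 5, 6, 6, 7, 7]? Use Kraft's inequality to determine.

Kraft inequality: Σ 2^(-l_i) ≤ 1 for prefix-free code
Calculating: 2^(-2) + 2^(-2) + 2^(-3) + 2^(-3) + 2^(-5) + 2^(-6) + 2^(-6) + 2^(-7) + 2^(-7)
= 0.25 + 0.25 + 0.125 + 0.125 + 0.03125 + 0.015625 + 0.015625 + 0.0078125 + 0.0078125
= 0.8281
Since 0.8281 ≤ 1, prefix-free code exists


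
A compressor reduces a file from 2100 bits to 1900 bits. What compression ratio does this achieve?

Compression ratio = Original / Compressed
= 2100 / 1900 = 1.11:1


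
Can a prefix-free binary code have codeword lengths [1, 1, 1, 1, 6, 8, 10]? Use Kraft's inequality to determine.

Kraft inequality: Σ 2^(-l_i) ≤ 1 for prefix-free code
Calculating: 2^(-1) + 2^(-1) + 2^(-1) + 2^(-1) + 2^(-6) + 2^(-8) + 2^(-10)
= 0.5 + 0.5 + 0.5 + 0.5 + 0.015625 + 0.00390625 + 0.0009765625
= 2.0205
Since 2.0205 > 1, prefix-free code does not exist


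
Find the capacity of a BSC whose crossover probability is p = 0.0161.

For BSC with error probability p:
C = 1 - H(p) where H(p) is binary entropy
H(0.0161) = -0.0161 × log₂(0.0161) - 0.9839 × log₂(0.9839)
H(p) = 0.1189
C = 1 - 0.1189 = 0.8811 bits/use


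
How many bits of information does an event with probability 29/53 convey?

Information content I(x) = -log₂(p(x))
I = -log₂(29/53) = -log₂(0.5472)
I = 0.8699 bits


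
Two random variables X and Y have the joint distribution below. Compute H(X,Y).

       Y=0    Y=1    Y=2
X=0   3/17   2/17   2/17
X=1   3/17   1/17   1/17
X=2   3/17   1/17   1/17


H(X,Y) = -Σ p(x,y) log₂ p(x,y)
  p(0,0)=3/17: -0.1765 × log₂(0.1765) = 0.4416
  p(0,1)=2/17: -0.1176 × log₂(0.1176) = 0.3632
  p(0,2)=2/17: -0.1176 × log₂(0.1176) = 0.3632
  p(1,0)=3/17: -0.1765 × log₂(0.1765) = 0.4416
  p(1,1)=1/17: -0.0588 × log₂(0.0588) = 0.2404
  p(1,2)=1/17: -0.0588 × log₂(0.0588) = 0.2404
  p(2,0)=3/17: -0.1765 × log₂(0.1765) = 0.4416
  p(2,1)=1/17: -0.0588 × log₂(0.0588) = 0.2404
  p(2,2)=1/17: -0.0588 × log₂(0.0588) = 0.2404
H(X,Y) = 3.0131 bits


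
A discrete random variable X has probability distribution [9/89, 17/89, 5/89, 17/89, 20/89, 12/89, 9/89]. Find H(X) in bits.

H(X) = -Σ p(x) log₂ p(x)
  -9/89 × log₂(9/89) = 0.3343
  -17/89 × log₂(17/89) = 0.4562
  -5/89 × log₂(5/89) = 0.2334
  -17/89 × log₂(17/89) = 0.4562
  -20/89 × log₂(20/89) = 0.4840
  -12/89 × log₂(12/89) = 0.3898
  -9/89 × log₂(9/89) = 0.3343
H(X) = 2.6881 bits


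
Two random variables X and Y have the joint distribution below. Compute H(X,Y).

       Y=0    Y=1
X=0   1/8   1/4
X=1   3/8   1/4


H(X,Y) = -Σ p(x,y) log₂ p(x,y)
  p(0,0)=1/8: -0.1250 × log₂(0.1250) = 0.3750
  p(0,1)=1/4: -0.2500 × log₂(0.2500) = 0.5000
  p(1,0)=3/8: -0.3750 × log₂(0.3750) = 0.5306
  p(1,1)=1/4: -0.2500 × log₂(0.2500) = 0.5000
H(X,Y) = 1.9056 bits


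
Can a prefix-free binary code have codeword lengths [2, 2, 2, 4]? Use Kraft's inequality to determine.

Kraft inequality: Σ 2^(-l_i) ≤ 1 for prefix-free code
Calculating: 2^(-2) + 2^(-2) + 2^(-2) + 2^(-4)
= 0.25 + 0.25 + 0.25 + 0.0625
= 0.8125
Since 0.8125 ≤ 1, prefix-free code exists


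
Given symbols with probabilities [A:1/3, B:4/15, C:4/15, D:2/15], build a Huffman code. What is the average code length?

Huffman tree construction:
Combine smallest probabilities repeatedly
Resulting codes:
  A: 11 (length 2)
  B: 01 (length 2)
  C: 10 (length 2)
  D: 00 (length 2)
Average length = Σ p(s) × length(s) = 2.0000 bits


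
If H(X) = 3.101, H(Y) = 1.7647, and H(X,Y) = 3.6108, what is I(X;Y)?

I(X;Y) = H(X) + H(Y) - H(X,Y)
I(X;Y) = 3.101 + 1.7647 - 3.6108 = 1.2549 bits


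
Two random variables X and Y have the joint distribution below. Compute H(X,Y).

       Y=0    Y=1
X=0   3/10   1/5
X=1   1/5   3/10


H(X,Y) = -Σ p(x,y) log₂ p(x,y)
  p(0,0)=3/10: -0.3000 × log₂(0.3000) = 0.5211
  p(0,1)=1/5: -0.2000 × log₂(0.2000) = 0.4644
  p(1,0)=1/5: -0.2000 × log₂(0.2000) = 0.4644
  p(1,1)=3/10: -0.3000 × log₂(0.3000) = 0.5211
H(X,Y) = 1.9710 bits


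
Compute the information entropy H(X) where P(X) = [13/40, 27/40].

H(X) = -Σ p(x) log₂ p(x)
  -13/40 × log₂(13/40) = 0.5270
  -27/40 × log₂(27/40) = 0.3828
H(X) = 0.9097 bits


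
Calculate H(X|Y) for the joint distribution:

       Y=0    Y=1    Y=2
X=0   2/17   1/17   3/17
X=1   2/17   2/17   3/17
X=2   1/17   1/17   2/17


H(X|Y) = Σ_y p(y) H(X|Y=y)
  p(Y=0) = 5/17, H(X|Y=0) = 1.5219
  p(Y=1) = 4/17, H(X|Y=1) = 1.5000
  p(Y=2) = 8/17, H(X|Y=2) = 1.5613
H(X|Y) = 0.2941×1.5219 + 0.2353×1.5000 + 0.4706×1.5613 = 1.5353 bits


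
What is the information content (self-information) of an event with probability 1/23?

Information content I(x) = -log₂(p(x))
I = -log₂(1/23) = -log₂(0.0435)
I = 4.5236 bits


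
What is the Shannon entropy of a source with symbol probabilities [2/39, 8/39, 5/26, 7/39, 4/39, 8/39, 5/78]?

H(X) = -Σ p(x) log₂ p(x)
  -2/39 × log₂(2/39) = 0.2198
  -8/39 × log₂(8/39) = 0.4688
  -5/26 × log₂(5/26) = 0.4574
  -7/39 × log₂(7/39) = 0.4448
  -4/39 × log₂(4/39) = 0.3370
  -8/39 × log₂(8/39) = 0.4688
  -5/78 × log₂(5/78) = 0.2541
H(X) = 2.6506 bits


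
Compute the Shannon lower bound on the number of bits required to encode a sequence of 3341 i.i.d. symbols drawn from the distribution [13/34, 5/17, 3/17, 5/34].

Entropy H = 1.8979 bits/symbol
Minimum bits = H × n = 1.8979 × 3341
= 6340.96 bits


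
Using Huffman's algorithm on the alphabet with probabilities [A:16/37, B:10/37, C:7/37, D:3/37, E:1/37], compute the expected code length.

Huffman tree construction:
Combine smallest probabilities repeatedly
Resulting codes:
  A: 0 (length 1)
  B: 10 (length 2)
  C: 111 (length 3)
  D: 1101 (length 4)
  E: 1100 (length 4)
Average length = Σ p(s) × length(s) = 1.9730 bits


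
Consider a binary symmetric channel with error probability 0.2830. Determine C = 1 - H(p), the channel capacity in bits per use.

For BSC with error probability p:
C = 1 - H(p) where H(p) is binary entropy
H(0.2830) = -0.2830 × log₂(0.2830) - 0.7170 × log₂(0.7170)
H(p) = 0.8595
C = 1 - 0.8595 = 0.1405 bits/use


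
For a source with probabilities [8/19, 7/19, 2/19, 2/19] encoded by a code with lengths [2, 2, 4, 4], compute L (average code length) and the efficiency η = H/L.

Average length L = Σ p_i × l_i = 2.4211 bits
Entropy H = 1.7400 bits
Efficiency η = H/L × 100% = 71.87%


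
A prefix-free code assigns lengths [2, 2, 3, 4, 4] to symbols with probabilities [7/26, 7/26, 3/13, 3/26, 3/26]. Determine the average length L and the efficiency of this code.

Average length L = Σ p_i × l_i = 2.6923 bits
Entropy H = 2.2265 bits
Efficiency η = H/L × 100% = 82.70%


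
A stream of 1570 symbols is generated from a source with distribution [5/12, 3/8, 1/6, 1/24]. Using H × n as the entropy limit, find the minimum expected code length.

Entropy H = 1.6788 bits/symbol
Minimum bits = H × n = 1.6788 × 1570
= 2635.67 bits


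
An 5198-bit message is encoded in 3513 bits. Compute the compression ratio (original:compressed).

Compression ratio = Original / Compressed
= 5198 / 3513 = 1.48:1


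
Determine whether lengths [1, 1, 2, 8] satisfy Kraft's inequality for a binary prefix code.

Kraft inequality: Σ 2^(-l_i) ≤ 1 for prefix-free code
Calculating: 2^(-1) + 2^(-1) + 2^(-2) + 2^(-8)
= 0.5 + 0.5 + 0.25 + 0.00390625
= 1.2539
Since 1.2539 > 1, prefix-free code does not exist


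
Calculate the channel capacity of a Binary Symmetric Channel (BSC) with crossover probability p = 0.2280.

For BSC with error probability p:
C = 1 - H(p) where H(p) is binary entropy
H(0.2280) = -0.2280 × log₂(0.2280) - 0.7720 × log₂(0.7720)
H(p) = 0.7745
C = 1 - 0.7745 = 0.2255 bits/use


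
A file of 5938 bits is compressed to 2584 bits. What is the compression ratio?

Compression ratio = Original / Compressed
= 5938 / 2584 = 2.30:1


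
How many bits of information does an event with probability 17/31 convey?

Information content I(x) = -log₂(p(x))
I = -log₂(17/31) = -log₂(0.5484)
I = 0.8667 bits


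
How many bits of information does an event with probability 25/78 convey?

Information content I(x) = -log₂(p(x))
I = -log₂(25/78) = -log₂(0.3205)
I = 1.6415 bits


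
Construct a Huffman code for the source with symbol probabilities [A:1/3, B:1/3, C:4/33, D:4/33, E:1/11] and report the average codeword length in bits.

Huffman tree construction:
Combine smallest probabilities repeatedly
Resulting codes:
  A: 10 (length 2)
  B: 11 (length 2)
  C: 011 (length 3)
  D: 00 (length 2)
  E: 010 (length 3)
Average length = Σ p(s) × length(s) = 2.2121 bits


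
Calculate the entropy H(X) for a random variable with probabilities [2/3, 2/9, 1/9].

H(X) = -Σ p(x) log₂ p(x)
  -2/3 × log₂(2/3) = 0.3900
  -2/9 × log₂(2/9) = 0.4822
  -1/9 × log₂(1/9) = 0.3522
H(X) = 1.2244 bits


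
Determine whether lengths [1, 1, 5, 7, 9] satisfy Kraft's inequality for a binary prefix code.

Kraft inequality: Σ 2^(-l_i) ≤ 1 for prefix-free code
Calculating: 2^(-1) + 2^(-1) + 2^(-5) + 2^(-7) + 2^(-9)
= 0.5 + 0.5 + 0.03125 + 0.0078125 + 0.001953125
= 1.0410
Since 1.0410 > 1, prefix-free code does not exist


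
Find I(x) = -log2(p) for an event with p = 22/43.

Information content I(x) = -log₂(p(x))
I = -log₂(22/43) = -log₂(0.5116)
I = 0.9668 bits


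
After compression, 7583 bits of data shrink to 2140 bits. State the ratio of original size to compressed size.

Compression ratio = Original / Compressed
= 7583 / 2140 = 3.54:1


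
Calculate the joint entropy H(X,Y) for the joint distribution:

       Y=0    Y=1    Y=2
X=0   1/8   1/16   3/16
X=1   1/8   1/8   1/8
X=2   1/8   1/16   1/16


H(X,Y) = -Σ p(x,y) log₂ p(x,y)
  p(0,0)=1/8: -0.1250 × log₂(0.1250) = 0.3750
  p(0,1)=1/16: -0.0625 × log₂(0.0625) = 0.2500
  p(0,2)=3/16: -0.1875 × log₂(0.1875) = 0.4528
  p(1,0)=1/8: -0.1250 × log₂(0.1250) = 0.3750
  p(1,1)=1/8: -0.1250 × log₂(0.1250) = 0.3750
  p(1,2)=1/8: -0.1250 × log₂(0.1250) = 0.3750
  p(2,0)=1/8: -0.1250 × log₂(0.1250) = 0.3750
  p(2,1)=1/16: -0.0625 × log₂(0.0625) = 0.2500
  p(2,2)=1/16: -0.0625 × log₂(0.0625) = 0.2500
H(X,Y) = 3.0778 bits


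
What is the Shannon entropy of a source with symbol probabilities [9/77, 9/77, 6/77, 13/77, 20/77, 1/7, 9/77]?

H(X) = -Σ p(x) log₂ p(x)
  -9/77 × log₂(9/77) = 0.3620
  -9/77 × log₂(9/77) = 0.3620
  -6/77 × log₂(6/77) = 0.2869
  -13/77 × log₂(13/77) = 0.4333
  -20/77 × log₂(20/77) = 0.5052
  -1/7 × log₂(1/7) = 0.4011
  -9/77 × log₂(9/77) = 0.3620
H(X) = 2.7123 bits


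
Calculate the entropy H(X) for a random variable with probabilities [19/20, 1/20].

H(X) = -Σ p(x) log₂ p(x)
  -19/20 × log₂(19/20) = 0.0703
  -1/20 × log₂(1/20) = 0.2161
H(X) = 0.2864 bits


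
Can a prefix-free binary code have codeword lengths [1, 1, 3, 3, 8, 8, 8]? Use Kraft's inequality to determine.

Kraft inequality: Σ 2^(-l_i) ≤ 1 for prefix-free code
Calculating: 2^(-1) + 2^(-1) + 2^(-3) + 2^(-3) + 2^(-8) + 2^(-8) + 2^(-8)
= 0.5 + 0.5 + 0.125 + 0.125 + 0.00390625 + 0.00390625 + 0.00390625
= 1.2617
Since 1.2617 > 1, prefix-free code does not exist


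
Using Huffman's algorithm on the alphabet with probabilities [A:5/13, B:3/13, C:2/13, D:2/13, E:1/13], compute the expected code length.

Huffman tree construction:
Combine smallest probabilities repeatedly
Resulting codes:
  A: 11 (length 2)
  B: 01 (length 2)
  C: 101 (length 3)
  D: 00 (length 2)
  E: 100 (length 3)
Average length = Σ p(s) × length(s) = 2.2308 bits


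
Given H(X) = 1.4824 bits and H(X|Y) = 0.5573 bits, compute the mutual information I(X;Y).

I(X;Y) = H(X) - H(X|Y)
I(X;Y) = 1.4824 - 0.5573 = 0.9251 bits


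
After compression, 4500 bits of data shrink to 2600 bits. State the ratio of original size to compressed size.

Compression ratio = Original / Compressed
= 4500 / 2600 = 1.73:1


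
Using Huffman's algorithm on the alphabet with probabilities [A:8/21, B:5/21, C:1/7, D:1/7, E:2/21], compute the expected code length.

Huffman tree construction:
Combine smallest probabilities repeatedly
Resulting codes:
  A: 11 (length 2)
  B: 01 (length 2)
  C: 101 (length 3)
  D: 00 (length 2)
  E: 100 (length 3)
Average length = Σ p(s) × length(s) = 2.2381 bits


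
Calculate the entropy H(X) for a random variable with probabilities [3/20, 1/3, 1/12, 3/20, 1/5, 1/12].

H(X) = -Σ p(x) log₂ p(x)
  -3/20 × log₂(3/20) = 0.4105
  -1/3 × log₂(1/3) = 0.5283
  -1/12 × log₂(1/12) = 0.2987
  -3/20 × log₂(3/20) = 0.4105
  -1/5 × log₂(1/5) = 0.4644
  -1/12 × log₂(1/12) = 0.2987
H(X) = 2.4113 bits


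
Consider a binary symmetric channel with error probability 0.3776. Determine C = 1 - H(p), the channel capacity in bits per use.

For BSC with error probability p:
C = 1 - H(p) where H(p) is binary entropy
H(0.3776) = -0.3776 × log₂(0.3776) - 0.6224 × log₂(0.6224)
H(p) = 0.9563
C = 1 - 0.9563 = 0.0437 bits/use


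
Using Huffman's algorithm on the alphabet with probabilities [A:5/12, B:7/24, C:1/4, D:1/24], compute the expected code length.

Huffman tree construction:
Combine smallest probabilities repeatedly
Resulting codes:
  A: 0 (length 1)
  B: 10 (length 2)
  C: 111 (length 3)
  D: 110 (length 3)
Average length = Σ p(s) × length(s) = 1.8750 bits


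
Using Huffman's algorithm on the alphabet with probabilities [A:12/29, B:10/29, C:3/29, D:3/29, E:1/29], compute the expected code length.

Huffman tree construction:
Combine smallest probabilities repeatedly
Resulting codes:
  A: 0 (length 1)
  B: 11 (length 2)
  C: 1011 (length 4)
  D: 100 (length 3)
  E: 1010 (length 4)
Average length = Σ p(s) × length(s) = 1.9655 bits


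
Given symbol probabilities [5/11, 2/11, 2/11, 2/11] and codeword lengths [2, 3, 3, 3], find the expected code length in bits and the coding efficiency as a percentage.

Average length L = Σ p_i × l_i = 2.5455 bits
Entropy H = 1.8586 bits
Efficiency η = H/L × 100% = 73.01%


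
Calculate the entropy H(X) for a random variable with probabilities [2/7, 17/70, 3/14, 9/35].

H(X) = -Σ p(x) log₂ p(x)
  -2/7 × log₂(2/7) = 0.5164
  -17/70 × log₂(17/70) = 0.4959
  -3/14 × log₂(3/14) = 0.4762
  -9/35 × log₂(9/35) = 0.5038
H(X) = 1.9923 bits


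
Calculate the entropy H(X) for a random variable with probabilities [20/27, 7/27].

H(X) = -Σ p(x) log₂ p(x)
  -20/27 × log₂(20/27) = 0.3207
  -7/27 × log₂(7/27) = 0.5049
H(X) = 0.8256 bits


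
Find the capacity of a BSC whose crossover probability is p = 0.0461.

For BSC with error probability p:
C = 1 - H(p) where H(p) is binary entropy
H(0.0461) = -0.0461 × log₂(0.0461) - 0.9539 × log₂(0.9539)
H(p) = 0.2696
C = 1 - 0.2696 = 0.7304 bits/use


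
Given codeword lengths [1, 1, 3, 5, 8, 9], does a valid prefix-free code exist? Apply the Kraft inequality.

Kraft inequality: Σ 2^(-l_i) ≤ 1 for prefix-free code
Calculating: 2^(-1) + 2^(-1) + 2^(-3) + 2^(-5) + 2^(-8) + 2^(-9)
= 0.5 + 0.5 + 0.125 + 0.03125 + 0.00390625 + 0.001953125
= 1.1621
Since 1.1621 > 1, prefix-free code does not exist


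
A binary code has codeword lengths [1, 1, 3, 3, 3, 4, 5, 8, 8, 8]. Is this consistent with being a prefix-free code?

Kraft inequality: Σ 2^(-l_i) ≤ 1 for prefix-free code
Calculating: 2^(-1) + 2^(-1) + 2^(-3) + 2^(-3) + 2^(-3) + 2^(-4) + 2^(-5) + 2^(-8) + 2^(-8) + 2^(-8)
= 0.5 + 0.5 + 0.125 + 0.125 + 0.125 + 0.0625 + 0.03125 + 0.00390625 + 0.00390625 + 0.00390625
= 1.4805
Since 1.4805 > 1, prefix-free code does not exist


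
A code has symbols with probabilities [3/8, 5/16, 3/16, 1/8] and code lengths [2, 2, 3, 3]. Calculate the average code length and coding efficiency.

Average length L = Σ p_i × l_i = 2.3125 bits
Entropy H = 1.8829 bits
Efficiency η = H/L × 100% = 81.42%


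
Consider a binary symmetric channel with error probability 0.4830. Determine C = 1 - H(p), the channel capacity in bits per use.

For BSC with error probability p:
C = 1 - H(p) where H(p) is binary entropy
H(0.4830) = -0.4830 × log₂(0.4830) - 0.5170 × log₂(0.5170)
H(p) = 0.9992
C = 1 - 0.9992 = 0.0008 bits/use
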